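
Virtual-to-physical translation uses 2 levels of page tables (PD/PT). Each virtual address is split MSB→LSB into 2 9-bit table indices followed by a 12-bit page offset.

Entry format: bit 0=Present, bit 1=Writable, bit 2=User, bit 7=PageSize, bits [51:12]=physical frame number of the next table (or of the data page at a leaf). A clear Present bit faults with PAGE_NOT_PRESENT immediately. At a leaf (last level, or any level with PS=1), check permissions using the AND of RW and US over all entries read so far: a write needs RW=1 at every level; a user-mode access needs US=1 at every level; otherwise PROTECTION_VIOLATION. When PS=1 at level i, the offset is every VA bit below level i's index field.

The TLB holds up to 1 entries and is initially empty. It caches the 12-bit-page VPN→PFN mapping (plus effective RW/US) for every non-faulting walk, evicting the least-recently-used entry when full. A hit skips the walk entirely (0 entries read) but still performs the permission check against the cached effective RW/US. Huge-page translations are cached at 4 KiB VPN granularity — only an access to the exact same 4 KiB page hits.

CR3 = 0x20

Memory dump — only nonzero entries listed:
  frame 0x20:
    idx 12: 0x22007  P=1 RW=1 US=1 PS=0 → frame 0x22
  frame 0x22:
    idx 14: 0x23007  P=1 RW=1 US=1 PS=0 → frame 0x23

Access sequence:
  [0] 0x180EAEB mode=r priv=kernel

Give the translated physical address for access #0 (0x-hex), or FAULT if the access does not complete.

Walk each access:
#0 VA=0x180EAEB (r,kernel):
  lvl0: tbl 0x20, slot 12 ⇒ 0x22007 (P1/RW1/US1/PS0)
  lvl1: tbl 0x22, slot 14 ⇒ 0x23007 (P1/RW1/US1/PS0)
  ✓ 0x23AEB  — 2 lookups

Access #0 PA: 0x23AEB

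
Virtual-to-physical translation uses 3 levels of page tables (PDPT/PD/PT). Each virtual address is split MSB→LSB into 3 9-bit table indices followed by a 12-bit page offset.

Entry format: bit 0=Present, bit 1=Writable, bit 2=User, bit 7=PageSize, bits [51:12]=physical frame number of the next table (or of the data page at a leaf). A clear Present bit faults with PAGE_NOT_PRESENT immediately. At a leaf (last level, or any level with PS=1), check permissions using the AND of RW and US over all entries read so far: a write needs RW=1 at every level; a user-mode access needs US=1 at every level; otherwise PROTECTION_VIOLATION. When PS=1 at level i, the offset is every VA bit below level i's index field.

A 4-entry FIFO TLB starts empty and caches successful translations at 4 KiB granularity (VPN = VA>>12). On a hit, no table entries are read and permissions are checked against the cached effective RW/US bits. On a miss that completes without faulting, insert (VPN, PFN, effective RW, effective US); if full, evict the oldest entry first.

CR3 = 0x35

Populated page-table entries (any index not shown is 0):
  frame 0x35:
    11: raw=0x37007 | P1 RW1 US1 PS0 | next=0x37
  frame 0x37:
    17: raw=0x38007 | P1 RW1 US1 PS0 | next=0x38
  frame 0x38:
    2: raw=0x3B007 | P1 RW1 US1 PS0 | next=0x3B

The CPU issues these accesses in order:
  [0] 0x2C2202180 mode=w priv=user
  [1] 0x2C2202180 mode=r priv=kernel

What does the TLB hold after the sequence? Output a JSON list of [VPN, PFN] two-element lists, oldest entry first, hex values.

Trace:
#0 VA=0x2C2202180 (w,user):
  [0] read 0x35 idx=11: raw=0x37007 flags P=1 W=1 U=1 S=0
  [1] read 0x37 idx=17: raw=0x38007 flags P=1 W=1 U=1 S=0
  [2] read 0x38 idx=2: raw=0x3B007 flags P=1 W=1 U=1 S=0
  ✓ 0x3B180  — 3 lookups
#1 VA=0x2C2202180 (r,kernel):
  TLB hit vpn=0x2C2202 → PA=0x3B180

TLB: [["0x2C2202", "0x3B"]]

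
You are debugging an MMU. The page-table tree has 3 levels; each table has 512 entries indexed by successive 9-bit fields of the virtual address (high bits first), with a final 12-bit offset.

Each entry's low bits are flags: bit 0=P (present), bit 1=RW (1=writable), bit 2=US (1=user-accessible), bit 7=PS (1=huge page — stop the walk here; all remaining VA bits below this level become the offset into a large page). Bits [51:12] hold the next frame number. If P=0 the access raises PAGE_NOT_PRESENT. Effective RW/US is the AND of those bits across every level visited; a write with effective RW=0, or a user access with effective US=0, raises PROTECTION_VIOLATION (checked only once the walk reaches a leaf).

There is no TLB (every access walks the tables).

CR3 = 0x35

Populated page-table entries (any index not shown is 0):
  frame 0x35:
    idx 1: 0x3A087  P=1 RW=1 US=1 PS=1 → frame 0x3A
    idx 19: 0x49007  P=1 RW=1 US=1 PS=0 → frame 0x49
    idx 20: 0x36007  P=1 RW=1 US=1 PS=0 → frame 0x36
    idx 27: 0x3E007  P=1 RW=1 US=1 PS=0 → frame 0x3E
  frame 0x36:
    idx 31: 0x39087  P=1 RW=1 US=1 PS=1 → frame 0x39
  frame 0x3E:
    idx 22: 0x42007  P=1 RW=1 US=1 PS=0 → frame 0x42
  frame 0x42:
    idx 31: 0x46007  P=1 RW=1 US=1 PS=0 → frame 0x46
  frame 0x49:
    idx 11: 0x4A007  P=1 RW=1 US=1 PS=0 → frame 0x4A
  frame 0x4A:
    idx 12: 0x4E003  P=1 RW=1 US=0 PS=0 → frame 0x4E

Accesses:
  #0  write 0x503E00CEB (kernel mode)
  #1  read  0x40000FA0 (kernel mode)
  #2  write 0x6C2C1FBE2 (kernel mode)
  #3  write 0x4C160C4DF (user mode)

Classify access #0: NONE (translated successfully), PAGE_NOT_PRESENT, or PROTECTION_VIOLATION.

Walk each access:
#0 VA=0x503E00CEB (w,kernel):
  [0] read 0x35 idx=20: raw=0x36007 flags P=1 W=1 U=1 S=0
  [1] read 0x36 idx=31: raw=0x39087 flags P=1 W=1 U=1 S=1
  ✓ 0x39CEB (huge @L1)  — 2 lookups
#1 VA=0x40000FA0 (r,kernel):
  [0] read 0x35 idx=1: raw=0x3A087 flags P=1 W=1 U=1 S=1
  ✓ 0x3AFA0 (huge @L0)  — 1 lookups
#2 VA=0x6C2C1FBE2 (w,kernel):
  [0] read 0x35 idx=27: raw=0x3E007 flags P=1 W=1 U=1 S=0
  [1] read 0x3E idx=22: raw=0x42007 flags P=1 W=1 U=1 S=0
  [2] read 0x42 idx=31: raw=0x46007 flags P=1 W=1 U=1 S=0
  ✓ 0x46BE2  — 3 lookups
#3 VA=0x4C160C4DF (w,user):
  [0] read 0x35 idx=19: raw=0x49007 flags P=1 W=1 U=1 S=0
  [1] read 0x49 idx=11: raw=0x4A007 flags P=1 W=1 U=1 S=0
  [2] read 0x4A idx=12: raw=0x4E003 flags P=1 W=1 U=0 S=0
  → PROTECTION_VIOLATION  (3 entries read)

Access #0 fault: NONE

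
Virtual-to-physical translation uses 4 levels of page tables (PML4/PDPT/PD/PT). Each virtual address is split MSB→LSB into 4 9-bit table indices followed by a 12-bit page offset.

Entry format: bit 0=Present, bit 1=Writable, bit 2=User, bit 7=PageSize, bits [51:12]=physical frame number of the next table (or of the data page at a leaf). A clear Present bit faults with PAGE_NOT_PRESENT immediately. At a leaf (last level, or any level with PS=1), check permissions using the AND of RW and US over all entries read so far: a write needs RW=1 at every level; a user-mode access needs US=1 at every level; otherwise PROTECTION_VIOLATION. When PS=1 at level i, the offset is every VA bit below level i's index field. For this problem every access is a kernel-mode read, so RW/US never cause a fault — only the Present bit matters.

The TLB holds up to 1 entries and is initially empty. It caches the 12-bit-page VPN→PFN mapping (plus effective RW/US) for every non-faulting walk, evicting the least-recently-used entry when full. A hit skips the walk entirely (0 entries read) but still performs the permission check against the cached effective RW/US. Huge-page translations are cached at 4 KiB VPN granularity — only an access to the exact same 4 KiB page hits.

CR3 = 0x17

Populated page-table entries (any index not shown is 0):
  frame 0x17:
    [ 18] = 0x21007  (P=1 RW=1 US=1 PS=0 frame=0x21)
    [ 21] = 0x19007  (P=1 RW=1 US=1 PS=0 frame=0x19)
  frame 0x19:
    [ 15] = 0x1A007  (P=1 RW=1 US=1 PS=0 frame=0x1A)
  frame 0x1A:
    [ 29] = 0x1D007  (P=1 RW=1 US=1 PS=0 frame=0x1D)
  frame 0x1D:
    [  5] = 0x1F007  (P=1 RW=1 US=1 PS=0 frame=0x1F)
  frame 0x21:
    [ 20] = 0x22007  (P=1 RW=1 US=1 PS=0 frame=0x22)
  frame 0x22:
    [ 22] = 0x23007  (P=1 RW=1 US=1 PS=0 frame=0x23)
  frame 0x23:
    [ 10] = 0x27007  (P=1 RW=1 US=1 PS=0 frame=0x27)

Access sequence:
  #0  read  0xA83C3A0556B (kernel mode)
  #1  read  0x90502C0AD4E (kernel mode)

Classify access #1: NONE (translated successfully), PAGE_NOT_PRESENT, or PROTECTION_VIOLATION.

Walk each access:
#0 VA=0xA83C3A0556B (r,kernel):
  L0: frame=0x17 idx=21 entry=0x19007 [P=1 RW=1 US=1 PS=0]
  L1: frame=0x19 idx=15 entry=0x1A007 [P=1 RW=1 US=1 PS=0]
  L2: frame=0x1A idx=29 entry=0x1D007 [P=1 RW=1 US=1 PS=0]
  L3: frame=0x1D idx=5 entry=0x1F007 [P=1 RW=1 US=1 PS=0]
  → PA=0x1F56B  (4 entries read)
#1 VA=0x90502C0AD4E (r,kernel):
  L0: frame=0x17 idx=18 entry=0x21007 [P=1 RW=1 US=1 PS=0]
  L1: frame=0x21 idx=20 entry=0x22007 [P=1 RW=1 US=1 PS=0]
  L2: frame=0x22 idx=22 entry=0x23007 [P=1 RW=1 US=1 PS=0]
  L3: frame=0x23 idx=10 entry=0x27007 [P=1 RW=1 US=1 PS=0]
  → PA=0x27D4E  (4 entries read)

Access #1 fault: NONE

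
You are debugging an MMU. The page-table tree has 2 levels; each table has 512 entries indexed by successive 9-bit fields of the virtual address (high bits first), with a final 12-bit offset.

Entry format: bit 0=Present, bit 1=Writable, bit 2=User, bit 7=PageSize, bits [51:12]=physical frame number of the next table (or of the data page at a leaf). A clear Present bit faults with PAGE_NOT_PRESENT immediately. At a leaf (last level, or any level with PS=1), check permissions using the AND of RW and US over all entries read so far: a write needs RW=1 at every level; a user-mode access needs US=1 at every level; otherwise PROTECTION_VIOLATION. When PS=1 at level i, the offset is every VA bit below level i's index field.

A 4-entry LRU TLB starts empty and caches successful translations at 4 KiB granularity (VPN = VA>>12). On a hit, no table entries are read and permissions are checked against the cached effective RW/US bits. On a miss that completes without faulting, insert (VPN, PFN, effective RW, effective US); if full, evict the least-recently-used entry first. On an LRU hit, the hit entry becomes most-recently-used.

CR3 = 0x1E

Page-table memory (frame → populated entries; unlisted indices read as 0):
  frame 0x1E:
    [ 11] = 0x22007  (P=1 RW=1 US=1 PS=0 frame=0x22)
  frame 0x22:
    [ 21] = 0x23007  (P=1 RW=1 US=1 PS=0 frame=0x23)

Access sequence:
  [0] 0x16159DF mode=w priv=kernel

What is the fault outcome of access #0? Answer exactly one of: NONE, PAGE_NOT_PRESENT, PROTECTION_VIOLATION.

Per-access translation:
#0 VA=0x16159DF (w,kernel):
  L0 @0x1E[11] → 0x22007  P=1,RW=1,US=1,PS=0
  L1 @0x22[21] → 0x23007  P=1,RW=1,US=1,PS=0
  ⇒ phys 0x239DF  [2 reads]

Access #0 fault: NONE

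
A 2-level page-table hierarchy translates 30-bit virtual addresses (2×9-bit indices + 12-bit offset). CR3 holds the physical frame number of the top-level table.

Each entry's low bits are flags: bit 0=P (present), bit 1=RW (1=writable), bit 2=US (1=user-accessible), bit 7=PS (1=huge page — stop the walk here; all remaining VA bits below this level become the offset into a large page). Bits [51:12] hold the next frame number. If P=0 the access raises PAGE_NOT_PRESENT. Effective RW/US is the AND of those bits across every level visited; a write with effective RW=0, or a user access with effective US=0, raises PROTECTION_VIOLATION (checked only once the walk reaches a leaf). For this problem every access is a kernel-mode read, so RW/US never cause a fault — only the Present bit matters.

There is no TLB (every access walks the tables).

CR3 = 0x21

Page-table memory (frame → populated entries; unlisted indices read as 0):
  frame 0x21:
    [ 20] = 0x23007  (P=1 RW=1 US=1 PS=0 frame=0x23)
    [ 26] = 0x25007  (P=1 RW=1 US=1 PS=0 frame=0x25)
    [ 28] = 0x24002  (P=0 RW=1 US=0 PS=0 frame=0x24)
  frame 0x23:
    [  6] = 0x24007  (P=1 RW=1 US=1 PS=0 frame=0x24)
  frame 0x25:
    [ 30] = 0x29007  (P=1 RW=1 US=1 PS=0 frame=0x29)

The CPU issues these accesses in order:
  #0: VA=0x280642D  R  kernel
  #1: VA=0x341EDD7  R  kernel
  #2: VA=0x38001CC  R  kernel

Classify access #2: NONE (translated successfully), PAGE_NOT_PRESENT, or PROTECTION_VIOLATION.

Walk each access:
#0 VA=0x280642D (r,kernel):
  lvl0: tbl 0x21, slot 20 ⇒ 0x23007 (P1/RW1/US1/PS0)
  lvl1: tbl 0x23, slot 6 ⇒ 0x24007 (P1/RW1/US1/PS0)
  ✓ 0x2442D  — 2 lookups
#1 VA=0x341EDD7 (r,kernel):
  lvl0: tbl 0x21, slot 26 ⇒ 0x25007 (P1/RW1/US1/PS0)
  lvl1: tbl 0x25, slot 30 ⇒ 0x29007 (P1/RW1/US1/PS0)
  ✓ 0x29DD7  — 2 lookups
#2 VA=0x38001CC (r,kernel):
  lvl0: tbl 0x21, slot 28 ⇒ 0x24002 (P0/RW1/US0/PS0)
  ✗ PAGE_NOT_PRESENT  [1 reads]

Access #2 fault: PAGE_NOT_PRESENT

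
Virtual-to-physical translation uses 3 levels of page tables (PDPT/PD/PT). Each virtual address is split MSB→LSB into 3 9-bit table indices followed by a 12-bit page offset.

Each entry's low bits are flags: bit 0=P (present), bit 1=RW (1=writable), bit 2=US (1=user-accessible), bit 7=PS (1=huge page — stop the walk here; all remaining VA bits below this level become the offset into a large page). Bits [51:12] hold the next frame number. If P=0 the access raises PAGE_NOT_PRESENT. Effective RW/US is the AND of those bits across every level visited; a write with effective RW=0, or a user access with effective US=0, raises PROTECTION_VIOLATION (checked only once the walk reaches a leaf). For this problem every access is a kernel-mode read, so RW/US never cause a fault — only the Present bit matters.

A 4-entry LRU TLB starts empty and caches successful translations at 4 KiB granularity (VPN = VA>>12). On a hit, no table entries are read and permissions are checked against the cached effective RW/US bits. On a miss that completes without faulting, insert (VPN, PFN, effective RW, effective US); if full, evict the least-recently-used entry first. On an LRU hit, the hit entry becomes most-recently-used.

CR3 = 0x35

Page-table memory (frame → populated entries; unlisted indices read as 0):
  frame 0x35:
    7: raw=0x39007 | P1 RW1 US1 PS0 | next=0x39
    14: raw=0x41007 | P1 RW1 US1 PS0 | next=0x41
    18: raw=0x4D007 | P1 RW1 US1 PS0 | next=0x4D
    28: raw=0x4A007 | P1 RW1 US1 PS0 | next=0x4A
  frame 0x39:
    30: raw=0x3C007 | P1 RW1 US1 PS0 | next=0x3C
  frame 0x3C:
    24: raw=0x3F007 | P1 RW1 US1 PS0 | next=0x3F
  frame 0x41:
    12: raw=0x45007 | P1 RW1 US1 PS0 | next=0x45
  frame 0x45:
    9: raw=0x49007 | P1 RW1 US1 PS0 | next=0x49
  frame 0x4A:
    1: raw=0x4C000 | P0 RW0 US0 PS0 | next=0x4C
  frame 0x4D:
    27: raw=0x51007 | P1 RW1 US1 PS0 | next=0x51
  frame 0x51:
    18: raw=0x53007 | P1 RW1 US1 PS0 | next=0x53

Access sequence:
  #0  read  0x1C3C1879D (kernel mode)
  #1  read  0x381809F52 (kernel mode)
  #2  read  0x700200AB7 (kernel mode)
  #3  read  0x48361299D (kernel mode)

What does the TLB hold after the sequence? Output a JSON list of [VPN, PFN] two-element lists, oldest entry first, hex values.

Trace:
#0 VA=0x1C3C1879D (r,kernel):
  L0: frame=0x35 idx=7 entry=0x39007 [P=1 RW=1 US=1 PS=0]
  L1: frame=0x39 idx=30 entry=0x3C007 [P=1 RW=1 US=1 PS=0]
  L2: frame=0x3C idx=24 entry=0x3F007 [P=1 RW=1 US=1 PS=0]
  → PA=0x3F79D  (3 entries read)
#1 VA=0x381809F52 (r,kernel):
  L0: frame=0x35 idx=14 entry=0x41007 [P=1 RW=1 US=1 PS=0]
  L1: frame=0x41 idx=12 entry=0x45007 [P=1 RW=1 US=1 PS=0]
  L2: frame=0x45 idx=9 entry=0x49007 [P=1 RW=1 US=1 PS=0]
  → PA=0x49F52  (3 entries read)
#2 VA=0x700200AB7 (r,kernel):
  L0: frame=0x35 idx=28 entry=0x4A007 [P=1 RW=1 US=1 PS=0]
  L1: frame=0x4A idx=1 entry=0x4C000 [P=0 RW=0 US=0 PS=0]
  ✗ PAGE_NOT_PRESENT  [2 reads]
#3 VA=0x48361299D (r,kernel):
  L0: frame=0x35 idx=18 entry=0x4D007 [P=1 RW=1 US=1 PS=0]
  L1: frame=0x4D idx=27 entry=0x51007 [P=1 RW=1 US=1 PS=0]
  L2: frame=0x51 idx=18 entry=0x53007 [P=1 RW=1 US=1 PS=0]
  → PA=0x5399D  (3 entries read)

TLB: [["0x1C3C18", "0x3F"], ["0x381809", "0x49"], ["0x483612", "0x53"]]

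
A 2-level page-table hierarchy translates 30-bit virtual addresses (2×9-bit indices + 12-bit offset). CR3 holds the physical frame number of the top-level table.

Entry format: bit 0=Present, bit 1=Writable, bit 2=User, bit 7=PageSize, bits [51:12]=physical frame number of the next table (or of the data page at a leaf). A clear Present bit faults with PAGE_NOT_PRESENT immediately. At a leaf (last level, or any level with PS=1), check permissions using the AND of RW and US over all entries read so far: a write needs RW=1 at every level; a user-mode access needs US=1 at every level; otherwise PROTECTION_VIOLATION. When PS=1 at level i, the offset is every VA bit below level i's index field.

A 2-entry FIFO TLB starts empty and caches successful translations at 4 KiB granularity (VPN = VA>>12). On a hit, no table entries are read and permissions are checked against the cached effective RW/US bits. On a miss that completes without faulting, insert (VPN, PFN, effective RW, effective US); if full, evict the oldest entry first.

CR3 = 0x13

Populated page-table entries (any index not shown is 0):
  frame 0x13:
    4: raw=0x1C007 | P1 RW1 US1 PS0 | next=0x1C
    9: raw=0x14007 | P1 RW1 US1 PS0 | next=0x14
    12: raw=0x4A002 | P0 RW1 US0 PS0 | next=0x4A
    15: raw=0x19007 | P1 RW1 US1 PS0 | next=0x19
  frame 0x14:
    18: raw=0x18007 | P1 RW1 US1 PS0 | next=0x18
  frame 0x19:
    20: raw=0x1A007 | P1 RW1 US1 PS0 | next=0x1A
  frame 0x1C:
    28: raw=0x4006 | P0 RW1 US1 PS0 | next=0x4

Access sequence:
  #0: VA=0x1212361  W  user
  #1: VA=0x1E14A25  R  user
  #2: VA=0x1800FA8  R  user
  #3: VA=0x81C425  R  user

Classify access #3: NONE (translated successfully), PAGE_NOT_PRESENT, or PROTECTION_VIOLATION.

Trace:
#0 VA=0x1212361 (w,user):
  L0: frame=0x13 idx=9 entry=0x14007 [P=1 RW=1 US=1 PS=0]
  L1: frame=0x14 idx=18 entry=0x18007 [P=1 RW=1 US=1 PS=0]
  ✓ 0x18361  — 2 lookups
#1 VA=0x1E14A25 (r,user):
  L0: frame=0x13 idx=15 entry=0x19007 [P=1 RW=1 US=1 PS=0]
  L1: frame=0x19 idx=20 entry=0x1A007 [P=1 RW=1 US=1 PS=0]
  ✓ 0x1AA25  — 2 lookups
#2 VA=0x1800FA8 (r,user):
  L0: frame=0x13 idx=12 entry=0x4A002 [P=0 RW=1 US=0 PS=0]
  ✗ PAGE_NOT_PRESENT  [1 reads]
#3 VA=0x81C425 (r,user):
  L0: frame=0x13 idx=4 entry=0x1C007 [P=1 RW=1 US=1 PS=0]
  L1: frame=0x1C idx=28 entry=0x4006 [P=0 RW=1 US=1 PS=0]
  ✗ PAGE_NOT_PRESENT  [2 reads]

Access #3 fault: PAGE_NOT_PRESENT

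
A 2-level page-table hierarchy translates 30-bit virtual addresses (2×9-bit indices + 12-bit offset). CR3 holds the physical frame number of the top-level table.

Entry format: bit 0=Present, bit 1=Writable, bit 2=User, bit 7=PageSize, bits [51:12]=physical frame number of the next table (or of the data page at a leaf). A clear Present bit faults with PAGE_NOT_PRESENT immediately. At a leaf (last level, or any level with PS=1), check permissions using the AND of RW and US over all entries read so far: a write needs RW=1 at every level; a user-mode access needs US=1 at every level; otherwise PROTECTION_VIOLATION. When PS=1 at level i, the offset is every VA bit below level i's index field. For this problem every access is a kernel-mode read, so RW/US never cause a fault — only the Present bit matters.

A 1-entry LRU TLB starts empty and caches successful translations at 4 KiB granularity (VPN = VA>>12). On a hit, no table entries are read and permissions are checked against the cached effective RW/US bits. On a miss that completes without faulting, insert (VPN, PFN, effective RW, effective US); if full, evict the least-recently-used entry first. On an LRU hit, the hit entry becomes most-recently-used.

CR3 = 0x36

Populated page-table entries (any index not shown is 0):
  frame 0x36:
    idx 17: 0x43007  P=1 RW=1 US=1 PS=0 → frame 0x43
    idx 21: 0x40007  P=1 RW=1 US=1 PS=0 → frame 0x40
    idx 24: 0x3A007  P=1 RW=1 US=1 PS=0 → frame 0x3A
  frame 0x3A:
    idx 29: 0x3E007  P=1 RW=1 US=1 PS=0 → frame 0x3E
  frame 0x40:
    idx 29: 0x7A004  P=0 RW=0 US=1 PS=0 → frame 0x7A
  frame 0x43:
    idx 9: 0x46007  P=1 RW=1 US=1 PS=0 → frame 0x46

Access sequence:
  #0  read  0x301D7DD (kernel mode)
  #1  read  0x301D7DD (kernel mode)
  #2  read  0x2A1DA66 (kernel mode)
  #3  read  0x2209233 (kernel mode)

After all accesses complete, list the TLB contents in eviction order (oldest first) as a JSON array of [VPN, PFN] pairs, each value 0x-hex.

Trace:
#0 VA=0x301D7DD (r,kernel):
  lvl0: tbl 0x36, slot 24 ⇒ 0x3A007 (P1/RW1/US1/PS0)
  lvl1: tbl 0x3A, slot 29 ⇒ 0x3E007 (P1/RW1/US1/PS0)
  ✓ 0x3E7DD  — 2 lookups
#1 VA=0x301D7DD (r,kernel):
  TLB hit vpn=0x301D → PA=0x3E7DD
#2 VA=0x2A1DA66 (r,kernel):
  lvl0: tbl 0x36, slot 21 ⇒ 0x40007 (P1/RW1/US1/PS0)
  lvl1: tbl 0x40, slot 29 ⇒ 0x7A004 (P0/RW0/US1/PS0)
  ⇒ fault: PAGE_NOT_PRESENT  — 2 lookups
#3 VA=0x2209233 (r,kernel):
  lvl0: tbl 0x36, slot 17 ⇒ 0x43007 (P1/RW1/US1/PS0)
  lvl1: tbl 0x43, slot 9 ⇒ 0x46007 (P1/RW1/US1/PS0)
  ✓ 0x46233  — 2 lookups

TLB: [["0x2209", "0x46"]]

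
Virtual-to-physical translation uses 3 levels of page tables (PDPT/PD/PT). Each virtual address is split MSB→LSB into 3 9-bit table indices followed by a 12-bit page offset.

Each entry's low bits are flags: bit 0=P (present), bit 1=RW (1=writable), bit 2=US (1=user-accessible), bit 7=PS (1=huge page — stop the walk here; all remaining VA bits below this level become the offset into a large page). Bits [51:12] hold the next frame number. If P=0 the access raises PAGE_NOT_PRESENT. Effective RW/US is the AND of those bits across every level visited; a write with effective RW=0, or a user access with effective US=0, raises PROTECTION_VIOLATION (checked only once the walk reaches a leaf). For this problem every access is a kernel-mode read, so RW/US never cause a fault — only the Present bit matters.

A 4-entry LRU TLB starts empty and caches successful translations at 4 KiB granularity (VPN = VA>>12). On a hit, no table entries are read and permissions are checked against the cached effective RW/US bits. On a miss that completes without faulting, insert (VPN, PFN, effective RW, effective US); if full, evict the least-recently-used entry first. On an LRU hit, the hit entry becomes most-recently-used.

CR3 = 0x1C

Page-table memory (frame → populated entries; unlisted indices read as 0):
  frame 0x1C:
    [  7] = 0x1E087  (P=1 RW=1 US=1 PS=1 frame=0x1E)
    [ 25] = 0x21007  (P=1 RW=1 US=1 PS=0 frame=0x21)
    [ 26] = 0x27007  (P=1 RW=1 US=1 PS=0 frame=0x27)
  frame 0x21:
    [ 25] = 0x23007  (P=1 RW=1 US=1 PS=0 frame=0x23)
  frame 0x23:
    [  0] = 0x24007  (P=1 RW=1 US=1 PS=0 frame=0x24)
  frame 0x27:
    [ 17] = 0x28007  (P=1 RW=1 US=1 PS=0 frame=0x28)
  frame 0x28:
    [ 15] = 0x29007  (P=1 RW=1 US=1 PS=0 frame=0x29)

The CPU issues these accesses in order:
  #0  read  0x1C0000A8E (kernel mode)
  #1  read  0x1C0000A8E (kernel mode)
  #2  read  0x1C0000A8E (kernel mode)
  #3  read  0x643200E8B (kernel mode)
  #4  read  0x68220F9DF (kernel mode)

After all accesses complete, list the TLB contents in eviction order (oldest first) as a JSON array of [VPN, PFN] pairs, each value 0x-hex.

Per-access translation:
#0 VA=0x1C0000A8E (r,kernel):
  L0: frame=0x1C idx=7 entry=0x1E087 [P=1 RW=1 US=1 PS=1]
  ⇒ phys 0x1EA8E (huge @L0)  [1 reads]
#1 VA=0x1C0000A8E (r,kernel):
  TLB hit vpn=0x1C0000 → PA=0x1EA8E
#2 VA=0x1C0000A8E (r,kernel):
  TLB hit vpn=0x1C0000 → PA=0x1EA8E
#3 VA=0x643200E8B (r,kernel):
  L0: frame=0x1C idx=25 entry=0x21007 [P=1 RW=1 US=1 PS=0]
  L1: frame=0x21 idx=25 entry=0x23007 [P=1 RW=1 US=1 PS=0]
  L2: frame=0x23 idx=0 entry=0x24007 [P=1 RW=1 US=1 PS=0]
  ⇒ phys 0x24E8B  [3 reads]
#4 VA=0x68220F9DF (r,kernel):
  L0: frame=0x1C idx=26 entry=0x27007 [P=1 RW=1 US=1 PS=0]
  L1: frame=0x27 idx=17 entry=0x28007 [P=1 RW=1 US=1 PS=0]
  L2: frame=0x28 idx=15 entry=0x29007 [P=1 RW=1 US=1 PS=0]
  ⇒ phys 0x299DF  [3 reads]

TLB: [["0x1C0000", "0x1E"], ["0x643200", "0x24"], ["0x68220F", "0x29"]]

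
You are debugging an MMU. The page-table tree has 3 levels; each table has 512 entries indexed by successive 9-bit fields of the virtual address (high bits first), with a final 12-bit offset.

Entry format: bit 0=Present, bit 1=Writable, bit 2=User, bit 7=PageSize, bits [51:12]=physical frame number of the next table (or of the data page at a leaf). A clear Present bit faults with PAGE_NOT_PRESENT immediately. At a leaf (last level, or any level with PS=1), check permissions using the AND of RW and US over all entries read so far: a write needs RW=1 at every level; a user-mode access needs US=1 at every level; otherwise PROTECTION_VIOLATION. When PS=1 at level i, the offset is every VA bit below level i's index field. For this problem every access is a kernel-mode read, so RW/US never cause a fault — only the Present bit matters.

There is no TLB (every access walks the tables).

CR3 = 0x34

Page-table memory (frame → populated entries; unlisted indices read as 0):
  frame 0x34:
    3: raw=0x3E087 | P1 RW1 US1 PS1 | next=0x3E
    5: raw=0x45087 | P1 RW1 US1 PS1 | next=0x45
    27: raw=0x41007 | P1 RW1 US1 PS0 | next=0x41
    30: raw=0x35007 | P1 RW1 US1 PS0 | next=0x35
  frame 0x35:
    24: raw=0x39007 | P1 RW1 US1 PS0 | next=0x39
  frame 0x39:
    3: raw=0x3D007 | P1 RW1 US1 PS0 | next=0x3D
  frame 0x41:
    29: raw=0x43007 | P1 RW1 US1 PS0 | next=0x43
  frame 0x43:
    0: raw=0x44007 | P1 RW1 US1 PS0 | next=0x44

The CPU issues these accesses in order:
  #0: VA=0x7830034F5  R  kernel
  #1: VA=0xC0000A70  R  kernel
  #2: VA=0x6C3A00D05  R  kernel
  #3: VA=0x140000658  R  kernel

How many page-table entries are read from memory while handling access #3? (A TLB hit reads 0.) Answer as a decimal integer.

Per-access translation:
#0 VA=0x7830034F5 (r,kernel):
  L0 @0x34[30] → 0x35007  P=1,RW=1,US=1,PS=0
  L1 @0x35[24] → 0x39007  P=1,RW=1,US=1,PS=0
  L2 @0x39[3] → 0x3D007  P=1,RW=1,US=1,PS=0
  ⇒ phys 0x3D4F5  [3 reads]
#1 VA=0xC0000A70 (r,kernel):
  L0 @0x34[3] → 0x3E087  P=1,RW=1,US=1,PS=1
  ⇒ phys 0x3EA70 (huge @L0)  [1 reads]
#2 VA=0x6C3A00D05 (r,kernel):
  L0 @0x34[27] → 0x41007  P=1,RW=1,US=1,PS=0
  L1 @0x41[29] → 0x43007  P=1,RW=1,US=1,PS=0
  L2 @0x43[0] → 0x44007  P=1,RW=1,US=1,PS=0
  ⇒ phys 0x44D05  [3 reads]
#3 VA=0x140000658 (r,kernel):
  L0 @0x34[5] → 0x45087  P=1,RW=1,US=1,PS=1
  ⇒ phys 0x45658 (huge @L0)  [1 reads]

Entries read for #3: 1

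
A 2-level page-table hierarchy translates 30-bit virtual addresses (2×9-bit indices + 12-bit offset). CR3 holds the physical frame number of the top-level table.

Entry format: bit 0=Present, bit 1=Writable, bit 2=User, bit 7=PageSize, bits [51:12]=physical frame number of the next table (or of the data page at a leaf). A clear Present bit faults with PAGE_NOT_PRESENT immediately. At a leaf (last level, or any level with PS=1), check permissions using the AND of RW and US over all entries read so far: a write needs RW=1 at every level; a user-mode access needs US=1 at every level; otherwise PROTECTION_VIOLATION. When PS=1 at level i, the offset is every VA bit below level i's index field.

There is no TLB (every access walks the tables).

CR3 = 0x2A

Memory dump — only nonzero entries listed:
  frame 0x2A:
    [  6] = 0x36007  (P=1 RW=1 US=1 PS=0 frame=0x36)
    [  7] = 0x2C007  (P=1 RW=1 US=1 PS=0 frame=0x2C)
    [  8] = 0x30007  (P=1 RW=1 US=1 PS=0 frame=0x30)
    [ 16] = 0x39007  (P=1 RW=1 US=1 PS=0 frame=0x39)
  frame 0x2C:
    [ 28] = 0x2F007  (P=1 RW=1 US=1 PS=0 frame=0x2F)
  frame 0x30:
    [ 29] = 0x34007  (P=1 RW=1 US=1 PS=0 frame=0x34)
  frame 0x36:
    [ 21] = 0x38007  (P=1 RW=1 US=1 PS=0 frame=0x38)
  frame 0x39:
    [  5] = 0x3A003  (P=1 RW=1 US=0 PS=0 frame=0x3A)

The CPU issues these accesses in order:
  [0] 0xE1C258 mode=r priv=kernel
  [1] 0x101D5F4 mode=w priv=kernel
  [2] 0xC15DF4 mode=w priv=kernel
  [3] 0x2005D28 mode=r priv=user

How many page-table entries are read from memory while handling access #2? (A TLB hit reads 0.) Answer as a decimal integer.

Per-access translation:
#0 VA=0xE1C258 (r,kernel):
  L0: frame=0x2A idx=7 entry=0x2C007 [P=1 RW=1 US=1 PS=0]
  L1: frame=0x2C idx=28 entry=0x2F007 [P=1 RW=1 US=1 PS=0]
  → PA=0x2F258  (2 entries read)
#1 VA=0x101D5F4 (w,kernel):
  L0: frame=0x2A idx=8 entry=0x30007 [P=1 RW=1 US=1 PS=0]
  L1: frame=0x30 idx=29 entry=0x34007 [P=1 RW=1 US=1 PS=0]
  → PA=0x345F4  (2 entries read)
#2 VA=0xC15DF4 (w,kernel):
  L0: frame=0x2A idx=6 entry=0x36007 [P=1 RW=1 US=1 PS=0]
  L1: frame=0x36 idx=21 entry=0x38007 [P=1 RW=1 US=1 PS=0]
  → PA=0x38DF4  (2 entries read)
#3 VA=0x2005D28 (r,user):
  L0: frame=0x2A idx=16 entry=0x39007 [P=1 RW=1 US=1 PS=0]
  L1: frame=0x39 idx=5 entry=0x3A003 [P=1 RW=1 US=0 PS=0]
  ⇒ fault: PROTECTION_VIOLATION  — 2 lookups

Entries read for #2: 2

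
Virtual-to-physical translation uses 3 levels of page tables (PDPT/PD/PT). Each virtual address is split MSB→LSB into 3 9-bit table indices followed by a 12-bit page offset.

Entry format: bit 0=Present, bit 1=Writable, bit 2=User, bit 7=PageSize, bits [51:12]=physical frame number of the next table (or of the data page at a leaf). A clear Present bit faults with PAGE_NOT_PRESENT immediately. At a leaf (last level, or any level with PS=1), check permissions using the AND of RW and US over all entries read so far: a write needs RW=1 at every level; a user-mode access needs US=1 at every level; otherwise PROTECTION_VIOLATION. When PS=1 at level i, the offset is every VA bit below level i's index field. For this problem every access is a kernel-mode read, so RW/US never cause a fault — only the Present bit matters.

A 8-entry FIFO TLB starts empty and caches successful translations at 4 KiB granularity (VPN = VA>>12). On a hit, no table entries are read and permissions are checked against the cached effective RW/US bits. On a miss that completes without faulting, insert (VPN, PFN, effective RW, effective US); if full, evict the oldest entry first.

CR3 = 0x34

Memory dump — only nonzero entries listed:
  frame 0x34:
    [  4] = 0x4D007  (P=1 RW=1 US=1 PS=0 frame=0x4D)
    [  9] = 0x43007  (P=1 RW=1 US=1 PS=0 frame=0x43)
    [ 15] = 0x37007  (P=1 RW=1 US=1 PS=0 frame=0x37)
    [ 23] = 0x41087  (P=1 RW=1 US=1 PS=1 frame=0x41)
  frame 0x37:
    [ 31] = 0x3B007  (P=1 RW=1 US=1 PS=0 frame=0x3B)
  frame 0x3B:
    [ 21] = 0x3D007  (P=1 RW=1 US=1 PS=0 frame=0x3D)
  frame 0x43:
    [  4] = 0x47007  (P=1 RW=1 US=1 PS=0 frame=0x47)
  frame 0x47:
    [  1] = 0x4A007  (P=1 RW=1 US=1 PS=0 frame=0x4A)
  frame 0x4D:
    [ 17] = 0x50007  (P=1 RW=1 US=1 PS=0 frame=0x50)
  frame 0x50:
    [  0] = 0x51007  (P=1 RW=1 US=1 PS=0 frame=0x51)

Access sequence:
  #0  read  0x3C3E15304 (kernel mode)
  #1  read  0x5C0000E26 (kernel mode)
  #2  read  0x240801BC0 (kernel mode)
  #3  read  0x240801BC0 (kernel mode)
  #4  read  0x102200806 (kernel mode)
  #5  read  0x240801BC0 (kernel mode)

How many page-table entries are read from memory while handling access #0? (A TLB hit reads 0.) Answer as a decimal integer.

Walk each access:
#0 VA=0x3C3E15304 (r,kernel):
  lvl0: tbl 0x34, slot 15 ⇒ 0x37007 (P1/RW1/US1/PS0)
  lvl1: tbl 0x37, slot 31 ⇒ 0x3B007 (P1/RW1/US1/PS0)
  lvl2: tbl 0x3B, slot 21 ⇒ 0x3D007 (P1/RW1/US1/PS0)
  → PA=0x3D304  (3 entries read)
#1 VA=0x5C0000E26 (r,kernel):
  lvl0: tbl 0x34, slot 23 ⇒ 0x41087 (P1/RW1/US1/PS1)
  → PA=0x41E26 (huge @L0)  (1 entries read)
#2 VA=0x240801BC0 (r,kernel):
  lvl0: tbl 0x34, slot 9 ⇒ 0x43007 (P1/RW1/US1/PS0)
  lvl1: tbl 0x43, slot 4 ⇒ 0x47007 (P1/RW1/US1/PS0)
  lvl2: tbl 0x47, slot 1 ⇒ 0x4A007 (P1/RW1/US1/PS0)
  → PA=0x4ABC0  (3 entries read)
#3 VA=0x240801BC0 (r,kernel):
  TLB hit vpn=0x240801 → PA=0x4ABC0
#4 VA=0x102200806 (r,kernel):
  lvl0: tbl 0x34, slot 4 ⇒ 0x4D007 (P1/RW1/US1/PS0)
  lvl1: tbl 0x4D, slot 17 ⇒ 0x50007 (P1/RW1/US1/PS0)
  lvl2: tbl 0x50, slot 0 ⇒ 0x51007 (P1/RW1/US1/PS0)
  → PA=0x51806  (3 entries read)
#5 VA=0x240801BC0 (r,kernel):
  TLB hit vpn=0x240801 → PA=0x4ABC0

Entries read for #0: 3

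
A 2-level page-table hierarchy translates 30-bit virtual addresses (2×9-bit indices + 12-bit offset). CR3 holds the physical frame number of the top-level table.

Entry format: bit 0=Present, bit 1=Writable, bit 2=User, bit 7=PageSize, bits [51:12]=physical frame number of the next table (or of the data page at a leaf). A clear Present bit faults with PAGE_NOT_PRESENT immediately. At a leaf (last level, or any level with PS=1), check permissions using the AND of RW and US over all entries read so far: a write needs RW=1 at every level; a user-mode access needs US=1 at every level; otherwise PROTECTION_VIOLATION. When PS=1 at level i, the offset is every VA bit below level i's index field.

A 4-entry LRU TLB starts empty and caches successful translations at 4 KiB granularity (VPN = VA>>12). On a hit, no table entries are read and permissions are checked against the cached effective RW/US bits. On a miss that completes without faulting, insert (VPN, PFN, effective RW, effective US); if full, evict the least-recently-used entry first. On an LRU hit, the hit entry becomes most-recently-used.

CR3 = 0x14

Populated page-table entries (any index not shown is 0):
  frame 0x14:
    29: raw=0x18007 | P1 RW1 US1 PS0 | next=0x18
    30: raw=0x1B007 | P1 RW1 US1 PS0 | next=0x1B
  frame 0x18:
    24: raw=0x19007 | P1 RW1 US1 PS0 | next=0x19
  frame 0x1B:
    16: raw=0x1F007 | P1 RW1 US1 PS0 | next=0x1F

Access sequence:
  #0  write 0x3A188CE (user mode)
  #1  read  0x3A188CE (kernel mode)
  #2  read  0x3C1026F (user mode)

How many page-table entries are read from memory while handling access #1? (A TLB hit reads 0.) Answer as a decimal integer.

Per-access translation:
#0 VA=0x3A188CE (w,user):
  lvl0: tbl 0x14, slot 29 ⇒ 0x18007 (P1/RW1/US1/PS0)
  lvl1: tbl 0x18, slot 24 ⇒ 0x19007 (P1/RW1/US1/PS0)
  → PA=0x198CE  (2 entries read)
#1 VA=0x3A188CE (r,kernel):
  TLB hit vpn=0x3A18 → PA=0x198CE
#2 VA=0x3C1026F (r,user):
  lvl0: tbl 0x14, slot 30 ⇒ 0x1B007 (P1/RW1/US1/PS0)
  lvl1: tbl 0x1B, slot 16 ⇒ 0x1F007 (P1/RW1/US1/PS0)
  → PA=0x1F26F  (2 entries read)

Entries read for #1: 0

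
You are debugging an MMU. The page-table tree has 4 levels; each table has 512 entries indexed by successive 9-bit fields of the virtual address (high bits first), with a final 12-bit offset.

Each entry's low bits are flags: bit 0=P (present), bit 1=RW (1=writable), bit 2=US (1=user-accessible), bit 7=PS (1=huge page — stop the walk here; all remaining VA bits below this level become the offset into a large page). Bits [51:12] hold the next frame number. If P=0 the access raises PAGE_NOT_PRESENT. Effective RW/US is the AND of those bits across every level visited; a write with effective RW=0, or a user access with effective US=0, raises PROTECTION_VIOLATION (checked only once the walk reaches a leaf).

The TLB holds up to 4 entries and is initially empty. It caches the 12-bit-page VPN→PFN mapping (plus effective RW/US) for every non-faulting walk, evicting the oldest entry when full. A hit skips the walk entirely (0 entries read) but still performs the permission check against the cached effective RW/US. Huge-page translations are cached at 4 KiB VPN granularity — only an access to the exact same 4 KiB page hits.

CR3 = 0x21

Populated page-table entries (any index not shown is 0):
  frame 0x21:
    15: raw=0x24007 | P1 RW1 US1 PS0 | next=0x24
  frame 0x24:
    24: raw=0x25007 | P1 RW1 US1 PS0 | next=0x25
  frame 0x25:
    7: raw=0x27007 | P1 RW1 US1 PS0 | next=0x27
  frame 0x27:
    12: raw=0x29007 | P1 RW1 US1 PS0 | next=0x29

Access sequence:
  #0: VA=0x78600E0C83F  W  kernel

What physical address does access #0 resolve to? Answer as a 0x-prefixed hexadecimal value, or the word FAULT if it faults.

Trace:
#0 VA=0x78600E0C83F (w,kernel):
  lvl0: tbl 0x21, slot 15 ⇒ 0x24007 (P1/RW1/US1/PS0)
  lvl1: tbl 0x24, slot 24 ⇒ 0x25007 (P1/RW1/US1/PS0)
  lvl2: tbl 0x25, slot 7 ⇒ 0x27007 (P1/RW1/US1/PS0)
  lvl3: tbl 0x27, slot 12 ⇒ 0x29007 (P1/RW1/US1/PS0)
  ⇒ phys 0x2983F  [4 reads]

Access #0 PA: 0x2983F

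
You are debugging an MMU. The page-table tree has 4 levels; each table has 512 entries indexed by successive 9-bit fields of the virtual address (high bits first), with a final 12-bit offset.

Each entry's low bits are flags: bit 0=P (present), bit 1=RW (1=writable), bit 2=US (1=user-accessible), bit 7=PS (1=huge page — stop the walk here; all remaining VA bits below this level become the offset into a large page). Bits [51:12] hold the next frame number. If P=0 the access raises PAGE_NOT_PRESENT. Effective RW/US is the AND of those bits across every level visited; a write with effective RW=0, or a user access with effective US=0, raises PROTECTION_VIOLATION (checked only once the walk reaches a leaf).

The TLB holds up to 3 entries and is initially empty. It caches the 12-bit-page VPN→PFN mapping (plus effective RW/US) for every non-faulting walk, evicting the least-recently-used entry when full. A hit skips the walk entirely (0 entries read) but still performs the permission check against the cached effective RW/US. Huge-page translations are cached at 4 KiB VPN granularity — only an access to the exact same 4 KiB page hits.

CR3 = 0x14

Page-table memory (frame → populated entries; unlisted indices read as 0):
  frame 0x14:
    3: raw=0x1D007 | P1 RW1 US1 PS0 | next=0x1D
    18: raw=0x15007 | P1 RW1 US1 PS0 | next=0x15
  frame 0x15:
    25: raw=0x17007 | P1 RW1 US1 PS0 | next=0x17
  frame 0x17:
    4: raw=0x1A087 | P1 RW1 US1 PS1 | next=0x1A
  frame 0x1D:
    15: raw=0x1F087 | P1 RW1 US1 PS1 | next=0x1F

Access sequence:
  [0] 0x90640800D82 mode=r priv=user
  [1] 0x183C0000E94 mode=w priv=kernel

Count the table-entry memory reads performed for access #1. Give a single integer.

Walk each access:
#0 VA=0x90640800D82 (r,user):
  lvl0: tbl 0x14, slot 18 ⇒ 0x15007 (P1/RW1/US1/PS0)
  lvl1: tbl 0x15, slot 25 ⇒ 0x17007 (P1/RW1/US1/PS0)
  lvl2: tbl 0x17, slot 4 ⇒ 0x1A087 (P1/RW1/US1/PS1)
  ⇒ phys 0x1AD82 (huge @L2)  [3 reads]
#1 VA=0x183C0000E94 (w,kernel):
  lvl0: tbl 0x14, slot 3 ⇒ 0x1D007 (P1/RW1/US1/PS0)
  lvl1: tbl 0x1D, slot 15 ⇒ 0x1F087 (P1/RW1/US1/PS1)
  ⇒ phys 0x1FE94 (huge @L1)  [2 reads]

Entries read for #1: 2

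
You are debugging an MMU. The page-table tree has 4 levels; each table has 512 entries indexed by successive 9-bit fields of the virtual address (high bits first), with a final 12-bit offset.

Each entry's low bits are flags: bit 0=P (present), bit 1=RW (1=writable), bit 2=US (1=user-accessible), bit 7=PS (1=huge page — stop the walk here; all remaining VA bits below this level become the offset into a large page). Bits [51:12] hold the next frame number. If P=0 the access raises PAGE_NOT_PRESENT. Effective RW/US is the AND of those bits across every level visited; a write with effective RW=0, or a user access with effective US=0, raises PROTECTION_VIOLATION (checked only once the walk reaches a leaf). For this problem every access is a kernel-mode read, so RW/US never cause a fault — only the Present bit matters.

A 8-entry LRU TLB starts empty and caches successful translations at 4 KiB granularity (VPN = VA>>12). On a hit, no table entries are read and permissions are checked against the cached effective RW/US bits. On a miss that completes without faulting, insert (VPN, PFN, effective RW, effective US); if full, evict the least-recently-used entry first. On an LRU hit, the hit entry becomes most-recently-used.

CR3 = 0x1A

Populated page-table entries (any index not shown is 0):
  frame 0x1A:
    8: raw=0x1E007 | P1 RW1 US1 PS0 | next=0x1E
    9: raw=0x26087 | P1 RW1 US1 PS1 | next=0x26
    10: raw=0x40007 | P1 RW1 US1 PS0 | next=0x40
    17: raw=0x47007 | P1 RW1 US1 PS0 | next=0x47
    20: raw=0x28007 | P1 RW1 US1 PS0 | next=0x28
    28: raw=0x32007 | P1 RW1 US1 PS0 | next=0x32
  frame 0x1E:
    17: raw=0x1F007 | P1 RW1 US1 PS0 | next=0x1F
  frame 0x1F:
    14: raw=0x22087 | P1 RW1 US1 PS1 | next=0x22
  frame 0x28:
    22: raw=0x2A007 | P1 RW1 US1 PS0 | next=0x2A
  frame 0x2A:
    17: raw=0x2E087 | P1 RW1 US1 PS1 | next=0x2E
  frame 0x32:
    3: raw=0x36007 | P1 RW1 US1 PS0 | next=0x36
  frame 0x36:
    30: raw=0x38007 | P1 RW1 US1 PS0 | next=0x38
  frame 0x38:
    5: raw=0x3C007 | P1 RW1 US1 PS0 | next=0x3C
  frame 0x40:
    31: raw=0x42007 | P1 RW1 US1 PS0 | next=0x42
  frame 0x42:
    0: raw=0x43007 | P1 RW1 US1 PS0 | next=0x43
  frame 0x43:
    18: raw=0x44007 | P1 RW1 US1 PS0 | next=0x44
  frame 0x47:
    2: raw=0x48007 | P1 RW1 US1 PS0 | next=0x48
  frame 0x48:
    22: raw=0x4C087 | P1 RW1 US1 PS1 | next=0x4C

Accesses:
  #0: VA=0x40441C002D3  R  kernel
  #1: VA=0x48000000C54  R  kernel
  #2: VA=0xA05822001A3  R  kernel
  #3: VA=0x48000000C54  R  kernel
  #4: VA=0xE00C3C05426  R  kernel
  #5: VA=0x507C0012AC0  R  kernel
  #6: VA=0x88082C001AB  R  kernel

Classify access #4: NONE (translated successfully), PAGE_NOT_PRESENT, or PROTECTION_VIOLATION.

Walk each access:
#0 VA=0x40441C002D3 (r,kernel):
  L0 @0x1A[8] → 0x1E007  P=1,RW=1,US=1,PS=0
  L1 @0x1E[17] → 0x1F007  P=1,RW=1,US=1,PS=0
  L2 @0x1F[14] → 0x22087  P=1,RW=1,US=1,PS=1
  ✓ 0x222D3 (huge @L2)  — 3 lookups
#1 VA=0x48000000C54 (r,kernel):
  L0 @0x1A[9] → 0x26087  P=1,RW=1,US=1,PS=1
  ✓ 0x26C54 (huge @L0)  — 1 lookups
#2 VA=0xA05822001A3 (r,kernel):
  L0 @0x1A[20] → 0x28007  P=1,RW=1,US=1,PS=0
  L1 @0x28[22] → 0x2A007  P=1,RW=1,US=1,PS=0
  L2 @0x2A[17] → 0x2E087  P=1,RW=1,US=1,PS=1
  ✓ 0x2E1A3 (huge @L2)  — 3 lookups
#3 VA=0x48000000C54 (r,kernel):
  TLB hit vpn=0x48000000 → PA=0x26C54
#4 VA=0xE00C3C05426 (r,kernel):
  L0 @0x1A[28] → 0x32007  P=1,RW=1,US=1,PS=0
  L1 @0x32[3] → 0x36007  P=1,RW=1,US=1,PS=0
  L2 @0x36[30] → 0x38007  P=1,RW=1,US=1,PS=0
  L3 @0x38[5] → 0x3C007  P=1,RW=1,US=1,PS=0
  ✓ 0x3C426  — 4 lookups
#5 VA=0x507C0012AC0 (r,kernel):
  L0 @0x1A[10] → 0x40007  P=1,RW=1,US=1,PS=0
  L1 @0x40[31] → 0x42007  P=1,RW=1,US=1,PS=0
  L2 @0x42[0] → 0x43007  P=1,RW=1,US=1,PS=0
  L3 @0x43[18] → 0x44007  P=1,RW=1,US=1,PS=0
  ✓ 0x44AC0  — 4 lookups
#6 VA=0x88082C001AB (r,kernel):
  L0 @0x1A[17] → 0x47007  P=1,RW=1,US=1,PS=0
  L1 @0x47[2] → 0x48007  P=1,RW=1,US=1,PS=0
  L2 @0x48[22] → 0x4C087  P=1,RW=1,US=1,PS=1
  ✓ 0x4C1AB (huge @L2)  — 3 lookups

Access #4 fault: NONE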